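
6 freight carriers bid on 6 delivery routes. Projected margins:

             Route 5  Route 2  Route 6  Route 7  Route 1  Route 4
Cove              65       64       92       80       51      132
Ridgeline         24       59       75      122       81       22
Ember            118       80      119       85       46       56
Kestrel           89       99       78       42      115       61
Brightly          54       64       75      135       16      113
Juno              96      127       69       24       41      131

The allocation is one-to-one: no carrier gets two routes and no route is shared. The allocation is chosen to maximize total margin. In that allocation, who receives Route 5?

Ember receives Route 5.

Optimal: Cove→Route 4 ($132k), Ridgeline→Route 6 ($75k), Ember→Route 5 ($118k), Kestrel→Route 1 ($115k), Brightly→Route 7 ($135k), Juno→Route 2 ($127k) — total 132+75+118+115+135+127 = $702k.
Column-greedy (each route in turn goes to its best remaining carrier) gives $609k, worse by 93.
Next-best assignment: Cove→Route 4, Ridgeline→Route 7, Ember→Route 5, Kestrel→Route 1, Brightly→Route 6, Juno→Route 2 = $689k.
Swapping Brightly↔Kestrel (Brightly→Route 1 $16k, Kestrel→Route 7 $42k) loses 192.
Checked against all permutations: $702k is optimal.
Ember's own top route is Route 6 ($119k), but forcing Ember→Route 6 and reassigning the rest optimally gives only $683k — worse by 19.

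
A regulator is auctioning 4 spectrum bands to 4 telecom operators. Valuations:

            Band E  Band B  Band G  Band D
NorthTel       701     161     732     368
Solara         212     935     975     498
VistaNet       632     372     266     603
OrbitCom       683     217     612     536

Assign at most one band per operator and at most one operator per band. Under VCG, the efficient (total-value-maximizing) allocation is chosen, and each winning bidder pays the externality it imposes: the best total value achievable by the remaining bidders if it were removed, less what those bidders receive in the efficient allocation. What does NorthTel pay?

NorthTel pays $40M.

Efficient allocation: NorthTel→Band G ($732M), Solara→Band B ($935M), VistaNet→Band D ($603M), OrbitCom→Band E ($683M); total welfare W = $2953M.
NorthTel receives Band G at value $732M, so the others get W − 732 = $2221M.
Without NorthTel: best allocation of the remaining 3 bidders over all 4 bands is Solara→Band G ($975M), VistaNet→Band D ($603M), OrbitCom→Band E ($683M), total $2261M.
VCG payment = (others' best without NorthTel) − (others' welfare with NorthTel) = 2261 − 2221 = $40M.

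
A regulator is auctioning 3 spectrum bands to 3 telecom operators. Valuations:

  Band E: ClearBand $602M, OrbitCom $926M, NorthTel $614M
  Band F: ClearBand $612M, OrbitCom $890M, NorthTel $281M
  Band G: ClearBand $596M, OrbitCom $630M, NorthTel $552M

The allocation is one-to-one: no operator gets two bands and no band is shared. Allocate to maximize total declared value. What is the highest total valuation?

Maximum total: $2100M

Optimal: ClearBand→Band G ($596M), OrbitCom→Band F ($890M), NorthTel→Band E ($614M) — total 596+890+614 = $2100M.
Row-greedy (each operator in turn takes its best remaining band) gives $2090M, worse by 10.
Next-best assignment: ClearBand→Band F, OrbitCom→Band E, NorthTel→Band G = $2090M.
Every other assignment is strictly worse.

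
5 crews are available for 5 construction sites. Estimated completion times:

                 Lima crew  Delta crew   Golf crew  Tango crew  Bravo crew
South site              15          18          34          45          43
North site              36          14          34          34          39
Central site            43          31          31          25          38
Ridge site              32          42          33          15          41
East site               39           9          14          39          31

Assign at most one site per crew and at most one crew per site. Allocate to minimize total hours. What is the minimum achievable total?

Optimal: Lima crew→South site (15 hours), Delta crew→North site (14 hours), Golf crew→East site (14 hours), Tango crew→Ridge site (15 hours), Bravo crew→Central site (38 hours) — total 15+14+14+15+38 = 96 hours.
Column-greedy (each site in turn goes to its cheapest remaining crew) gives 118 hours, worse by 22.
Swapping Delta crew↔Lima crew (Delta crew→South site 18 hours, Lima crew→North site 36 hours) adds 25.
Checked against all permutations: 96 hours is optimal.

Minimum total: 96 hours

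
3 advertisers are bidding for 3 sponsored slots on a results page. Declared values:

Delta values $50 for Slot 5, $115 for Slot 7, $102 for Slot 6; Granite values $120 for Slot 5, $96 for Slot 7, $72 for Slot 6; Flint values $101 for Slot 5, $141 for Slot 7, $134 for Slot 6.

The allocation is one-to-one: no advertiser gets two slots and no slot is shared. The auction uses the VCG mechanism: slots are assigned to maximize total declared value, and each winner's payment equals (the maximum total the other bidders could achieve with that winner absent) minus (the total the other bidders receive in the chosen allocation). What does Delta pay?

Efficient allocation: Delta→Slot 7 ($115), Granite→Slot 5 ($120), Flint→Slot 6 ($134); total welfare W = $369.
Delta receives Slot 7 at value $115, so the others get W − 115 = $254.
Without Delta: best allocation of the remaining 2 bidders over all 3 slots is Granite→Slot 5 ($120), Flint→Slot 7 ($141), total $261.
VCG payment = (others' best without Delta) − (others' welfare with Delta) = 261 − 254 = $7.

Delta pays $7.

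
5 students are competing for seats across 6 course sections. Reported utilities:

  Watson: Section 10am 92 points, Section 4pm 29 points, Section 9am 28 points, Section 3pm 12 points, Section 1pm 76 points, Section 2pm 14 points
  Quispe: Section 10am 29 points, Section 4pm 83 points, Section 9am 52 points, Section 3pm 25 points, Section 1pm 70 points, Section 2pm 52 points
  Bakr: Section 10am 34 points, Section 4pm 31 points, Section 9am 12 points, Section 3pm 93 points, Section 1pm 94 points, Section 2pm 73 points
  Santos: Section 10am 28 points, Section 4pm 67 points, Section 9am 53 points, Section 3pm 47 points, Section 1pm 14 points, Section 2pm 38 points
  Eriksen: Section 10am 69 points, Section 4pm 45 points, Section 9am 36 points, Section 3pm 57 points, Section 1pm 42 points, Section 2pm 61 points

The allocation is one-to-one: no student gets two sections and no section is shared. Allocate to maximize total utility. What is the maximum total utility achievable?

Maximum total: 383 points

This is a one-to-one assignment (maximum-weight bipartite matching).
Optimal: Watson→Section 10am (92 points), Quispe→Section 4pm (83 points), Bakr→Section 1pm (94 points), Santos→Section 9am (53 points), Eriksen→Section 2pm (61 points) — total 92+83+94+53+61 = 383 points.
Column-greedy (each section in turn goes to its best remaining student) gives 363 points, worse by 20.
Swapping Bakr↔Watson (Bakr→Section 10am 34 points, Watson→Section 1pm 76 points) loses 76.
No other one-to-one assignment exceeds 383 points.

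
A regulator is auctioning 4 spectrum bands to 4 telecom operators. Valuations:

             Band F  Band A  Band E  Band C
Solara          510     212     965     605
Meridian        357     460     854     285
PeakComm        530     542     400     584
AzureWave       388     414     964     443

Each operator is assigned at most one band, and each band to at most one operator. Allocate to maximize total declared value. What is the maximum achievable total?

Maximum total: $2559M

This is a one-to-one assignment (maximum-weight bipartite matching).
Optimal: Solara→Band C ($605M), Meridian→Band A ($460M), PeakComm→Band F ($530M), AzureWave→Band E ($964M) — total 605+460+530+964 = $2559M.
Swapping PeakComm↔Meridian (PeakComm→Band A $542M, Meridian→Band F $357M) loses 91.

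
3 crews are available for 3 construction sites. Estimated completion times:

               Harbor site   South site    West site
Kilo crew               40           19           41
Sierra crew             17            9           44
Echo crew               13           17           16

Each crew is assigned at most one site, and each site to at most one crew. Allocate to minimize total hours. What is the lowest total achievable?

Min total: 52 hours

Optimal: Kilo crew→South site (19 hours), Sierra crew→Harbor site (17 hours), Echo crew→West site (16 hours) — total 19+17+16 = 52 hours.
Min-entry greedy (repeatedly take the single cheapest remaining cell) gives 63 hours, worse by 11.
Next-best assignment: Kilo crew→West site, Sierra crew→South site, Echo crew→Harbor site = 63 hours.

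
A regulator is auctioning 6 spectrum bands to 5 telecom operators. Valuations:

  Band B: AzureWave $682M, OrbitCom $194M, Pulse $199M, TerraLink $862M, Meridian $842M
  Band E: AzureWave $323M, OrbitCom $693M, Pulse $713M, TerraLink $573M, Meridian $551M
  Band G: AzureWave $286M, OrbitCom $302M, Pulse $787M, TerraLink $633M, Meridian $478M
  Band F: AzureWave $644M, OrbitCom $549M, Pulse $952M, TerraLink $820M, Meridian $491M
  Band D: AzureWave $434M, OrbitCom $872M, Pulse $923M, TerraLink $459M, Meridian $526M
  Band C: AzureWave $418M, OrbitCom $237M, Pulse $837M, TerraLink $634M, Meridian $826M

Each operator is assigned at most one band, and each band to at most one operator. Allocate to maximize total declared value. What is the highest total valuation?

Maximum total: $3991M

Optimal: AzureWave→Band F ($644M), OrbitCom→Band D ($872M), Pulse→Band G ($787M), TerraLink→Band B ($862M), Meridian→Band C ($826M) — total 644+872+787+862+826 = $3991M.
Column-greedy (each band in turn goes to its best remaining operator) gives $3569M, worse by 422.
Next-best assignment: AzureWave→Band B, OrbitCom→Band D, Pulse→Band G, TerraLink→Band F, Meridian→Band C = $3987M.
Swapping Meridian↔OrbitCom (Meridian→Band D $526M, OrbitCom→Band C $237M) loses 935.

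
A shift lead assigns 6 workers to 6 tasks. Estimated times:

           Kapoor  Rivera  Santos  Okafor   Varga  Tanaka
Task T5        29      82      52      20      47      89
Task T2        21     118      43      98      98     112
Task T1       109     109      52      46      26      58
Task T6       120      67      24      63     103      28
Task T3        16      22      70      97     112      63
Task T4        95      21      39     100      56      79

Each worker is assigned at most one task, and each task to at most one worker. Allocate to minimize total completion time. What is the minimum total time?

Optimal: Kapoor→Task T3 (16 min), Rivera→Task T4 (21 min), Santos→Task T2 (43 min), Okafor→Task T5 (20 min), Varga→Task T1 (26 min), Tanaka→Task T6 (28 min) — total 16+21+43+20+26+28 = 154 min.
Column-greedy (each task in turn goes to its cheapest remaining worker) gives 192 min, worse by 38.
Swapping Tanaka↔Okafor (Tanaka→Task T5 89 min, Okafor→Task T6 63 min) adds 104.
Checked against all permutations: 154 min is optimal.

Min total: 154 min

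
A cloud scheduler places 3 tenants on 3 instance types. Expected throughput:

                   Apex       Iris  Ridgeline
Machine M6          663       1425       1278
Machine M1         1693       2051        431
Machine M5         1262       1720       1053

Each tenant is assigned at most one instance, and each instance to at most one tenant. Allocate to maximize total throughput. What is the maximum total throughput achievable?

Optimal: Apex→Machine M1 (1693 ops/s), Iris→Machine M5 (1720 ops/s), Ridgeline→Machine M6 (1278 ops/s) — total 1693+1720+1278 = 4691 ops/s.
Max-entry greedy (repeatedly take the single best remaining cell) gives 4591 ops/s, worse by 100.
Next-best assignment: Apex→Machine M5, Iris→Machine M1, Ridgeline→Machine M6 = 4591 ops/s.

Maximum total: 4691 ops/s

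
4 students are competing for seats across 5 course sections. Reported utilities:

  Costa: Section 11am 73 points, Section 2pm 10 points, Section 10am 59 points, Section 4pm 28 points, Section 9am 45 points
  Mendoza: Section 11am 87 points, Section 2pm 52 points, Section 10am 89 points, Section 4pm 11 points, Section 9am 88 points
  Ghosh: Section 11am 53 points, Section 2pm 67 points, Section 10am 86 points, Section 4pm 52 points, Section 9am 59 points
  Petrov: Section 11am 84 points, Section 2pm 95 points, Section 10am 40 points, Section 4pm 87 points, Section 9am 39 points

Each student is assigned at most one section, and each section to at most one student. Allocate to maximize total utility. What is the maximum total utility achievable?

Max total: 342 points

This is a one-to-one assignment (maximum-weight bipartite matching).
Optimal: Costa→Section 11am (73 points), Mendoza→Section 9am (88 points), Ghosh→Section 10am (86 points), Petrov→Section 2pm (95 points) — total 73+88+86+95 = 342 points.
No other one-to-one assignment exceeds 342 points.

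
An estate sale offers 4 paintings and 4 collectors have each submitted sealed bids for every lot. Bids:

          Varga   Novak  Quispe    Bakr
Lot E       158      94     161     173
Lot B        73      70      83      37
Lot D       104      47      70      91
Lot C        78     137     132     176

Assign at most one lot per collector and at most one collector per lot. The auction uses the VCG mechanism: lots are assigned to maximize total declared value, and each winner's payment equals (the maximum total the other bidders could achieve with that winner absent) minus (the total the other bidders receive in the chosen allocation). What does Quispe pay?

Quispe pays $64.

Efficient allocation: Varga→Lot D ($104), Novak→Lot B ($70), Quispe→Lot E ($161), Bakr→Lot C ($176); total welfare W = $511.
Quispe receives Lot E at value $161, so the others get W − 161 = $350.
Without Quispe: best allocation of the remaining 3 bidders over all 4 lots is Varga→Lot D ($104), Novak→Lot C ($137), Bakr→Lot E ($173), total $414.
VCG payment = (others' best without Quispe) − (others' welfare with Quispe) = 414 − 350 = $64.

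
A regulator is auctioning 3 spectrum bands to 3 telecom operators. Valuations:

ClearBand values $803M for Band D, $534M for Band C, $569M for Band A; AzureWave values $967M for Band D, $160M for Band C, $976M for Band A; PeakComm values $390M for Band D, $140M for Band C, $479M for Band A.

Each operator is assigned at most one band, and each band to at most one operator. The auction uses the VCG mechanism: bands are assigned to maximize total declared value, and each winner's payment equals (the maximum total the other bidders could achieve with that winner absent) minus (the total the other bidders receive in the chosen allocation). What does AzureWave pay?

AzureWave pays $269M.

Efficient allocation: ClearBand→Band C ($534M), AzureWave→Band D ($967M), PeakComm→Band A ($479M); total welfare W = $1980M.
AzureWave receives Band D at value $967M, so the others get W − 967 = $1013M.
Without AzureWave: best allocation of the remaining 2 bidders over all 3 bands is ClearBand→Band D ($803M), PeakComm→Band A ($479M), total $1282M.
VCG payment = (others' best without AzureWave) − (others' welfare with AzureWave) = 1282 − 1013 = $269M.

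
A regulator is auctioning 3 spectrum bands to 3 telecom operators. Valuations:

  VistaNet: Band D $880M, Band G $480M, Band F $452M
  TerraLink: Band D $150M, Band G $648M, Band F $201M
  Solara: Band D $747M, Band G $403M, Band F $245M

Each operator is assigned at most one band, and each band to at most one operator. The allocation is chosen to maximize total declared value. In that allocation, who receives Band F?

Optimal: VistaNet→Band F ($452M), TerraLink→Band G ($648M), Solara→Band D ($747M) — total 452+648+747 = $1847M.
VistaNet's own top band is Band D ($880M), but forcing VistaNet→Band D and reassigning the rest optimally gives only $1773M — worse by 74.

VistaNet receives Band F.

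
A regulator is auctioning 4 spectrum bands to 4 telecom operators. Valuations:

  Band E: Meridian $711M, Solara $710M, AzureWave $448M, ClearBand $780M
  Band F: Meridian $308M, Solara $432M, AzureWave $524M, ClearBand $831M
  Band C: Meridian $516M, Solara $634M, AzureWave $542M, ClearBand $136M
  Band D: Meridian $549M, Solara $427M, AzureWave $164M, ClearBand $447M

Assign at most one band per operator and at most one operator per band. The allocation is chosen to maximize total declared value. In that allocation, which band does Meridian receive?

Optimal: Meridian→Band D ($549M), Solara→Band E ($710M), AzureWave→Band C ($542M), ClearBand→Band F ($831M) — total 549+710+542+831 = $2632M.
Row-greedy (each operator in turn takes its best remaining band) gives $2316M, worse by 316.
Next-best assignment: Meridian→Band E, Solara→Band D, AzureWave→Band C, ClearBand→Band F = $2511M.
Swapping Solara↔AzureWave (Solara→Band C $634M, AzureWave→Band E $448M) loses 170.
No other one-to-one assignment exceeds $2632M.
Meridian's own top band is Band E ($711M), but forcing Meridian→Band E and reassigning the rest optimally gives only $2511M — worse by 121.

Meridian receives Band D.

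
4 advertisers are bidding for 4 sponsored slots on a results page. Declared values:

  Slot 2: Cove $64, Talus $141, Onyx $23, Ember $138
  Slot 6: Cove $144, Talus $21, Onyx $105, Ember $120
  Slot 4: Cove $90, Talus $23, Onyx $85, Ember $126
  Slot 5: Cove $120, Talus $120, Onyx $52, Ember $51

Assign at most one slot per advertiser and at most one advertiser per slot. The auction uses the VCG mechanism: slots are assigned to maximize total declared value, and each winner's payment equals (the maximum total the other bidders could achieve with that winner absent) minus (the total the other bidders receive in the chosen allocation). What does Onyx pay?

Efficient allocation: Cove→Slot 5 ($120), Talus→Slot 2 ($141), Onyx→Slot 6 ($105), Ember→Slot 4 ($126); total welfare W = $492.
Onyx receives Slot 6 at value $105, so the others get W − 105 = $387.
Without Onyx: best allocation of the remaining 3 bidders over all 4 slots is Cove→Slot 6 ($144), Talus→Slot 2 ($141), Ember→Slot 4 ($126), total $411.
VCG payment = (others' best without Onyx) − (others' welfare with Onyx) = 411 − 387 = $24.

Onyx pays $24.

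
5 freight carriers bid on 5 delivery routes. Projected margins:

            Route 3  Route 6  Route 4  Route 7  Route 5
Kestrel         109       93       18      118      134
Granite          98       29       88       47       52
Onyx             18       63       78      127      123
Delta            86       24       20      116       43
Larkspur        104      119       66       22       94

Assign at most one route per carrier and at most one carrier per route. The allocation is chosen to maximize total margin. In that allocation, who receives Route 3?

Optimal: Kestrel→Route 3 ($109k), Granite→Route 4 ($88k), Onyx→Route 5 ($123k), Delta→Route 7 ($116k), Larkspur→Route 6 ($119k) — total 109+88+123+116+119 = $555k.
Row-greedy (each carrier in turn takes its best remaining route) gives $449k, worse by 106.
Next-best assignment: Kestrel→Route 5, Granite→Route 4, Onyx→Route 7, Delta→Route 3, Larkspur→Route 6 = $554k.
Swapping Granite↔Larkspur (Granite→Route 6 $29k, Larkspur→Route 4 $66k) loses 112.
Every other assignment is strictly worse.
Kestrel's own top route is Route 5 ($134k), but forcing Kestrel→Route 5 and reassigning the rest optimally gives only $554k — worse by 1.

Kestrel receives Route 3.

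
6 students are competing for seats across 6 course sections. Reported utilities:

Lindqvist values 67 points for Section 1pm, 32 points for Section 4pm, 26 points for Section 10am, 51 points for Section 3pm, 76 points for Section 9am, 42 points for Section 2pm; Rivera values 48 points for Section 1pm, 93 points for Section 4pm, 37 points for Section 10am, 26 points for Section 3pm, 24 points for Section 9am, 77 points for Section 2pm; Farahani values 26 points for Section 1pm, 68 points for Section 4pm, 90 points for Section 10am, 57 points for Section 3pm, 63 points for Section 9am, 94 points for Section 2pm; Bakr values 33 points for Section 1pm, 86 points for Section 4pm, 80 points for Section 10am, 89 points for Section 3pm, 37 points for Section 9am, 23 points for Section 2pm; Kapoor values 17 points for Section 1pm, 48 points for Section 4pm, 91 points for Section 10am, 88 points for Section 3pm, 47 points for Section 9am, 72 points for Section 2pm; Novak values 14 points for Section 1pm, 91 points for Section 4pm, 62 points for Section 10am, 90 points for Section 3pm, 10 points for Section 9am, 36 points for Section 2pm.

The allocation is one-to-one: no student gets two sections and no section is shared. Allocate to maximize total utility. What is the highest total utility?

This is the linear assignment problem.
Optimal: Lindqvist→Section 9am (76 points), Rivera→Section 1pm (48 points), Farahani→Section 2pm (94 points), Bakr→Section 3pm (89 points), Kapoor→Section 10am (91 points), Novak→Section 4pm (91 points) — total 76+48+94+89+91+91 = 489 points.
Max-entry greedy (repeatedly take the single best remaining cell) gives 477 points, worse by 12.

Maximum total: 489 points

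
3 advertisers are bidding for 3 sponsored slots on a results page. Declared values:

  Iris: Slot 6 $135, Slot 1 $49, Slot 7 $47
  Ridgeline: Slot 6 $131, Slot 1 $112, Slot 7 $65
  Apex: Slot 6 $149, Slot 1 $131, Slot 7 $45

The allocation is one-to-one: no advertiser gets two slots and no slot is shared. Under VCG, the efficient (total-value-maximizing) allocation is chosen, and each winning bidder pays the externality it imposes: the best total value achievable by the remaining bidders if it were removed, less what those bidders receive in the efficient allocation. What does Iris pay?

Iris pays $66.

Efficient allocation: Iris→Slot 6 ($135), Ridgeline→Slot 7 ($65), Apex→Slot 1 ($131); total welfare W = $331.
Iris receives Slot 6 at value $135, so the others get W − 135 = $196.
Without Iris: best allocation of the remaining 2 bidders over all 3 slots is Ridgeline→Slot 6 ($131), Apex→Slot 1 ($131), total $262.
VCG payment = (others' best without Iris) − (others' welfare with Iris) = 262 − 196 = $66.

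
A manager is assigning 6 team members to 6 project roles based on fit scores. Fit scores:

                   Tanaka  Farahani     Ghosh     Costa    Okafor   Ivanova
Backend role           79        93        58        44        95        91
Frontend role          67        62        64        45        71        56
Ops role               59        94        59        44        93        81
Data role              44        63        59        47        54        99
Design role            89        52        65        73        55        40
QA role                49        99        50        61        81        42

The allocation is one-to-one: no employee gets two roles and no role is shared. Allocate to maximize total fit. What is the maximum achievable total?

Maximum total: 507 pts

Optimal: Tanaka→Backend role (79 pts), Farahani→QA role (99 pts), Ghosh→Frontend role (64 pts), Costa→Design role (73 pts), Okafor→Ops role (93 pts), Ivanova→Data role (99 pts) — total 79+99+64+73+93+99 = 507 pts.
Max-entry greedy (repeatedly take the single best remaining cell) gives 490 pts, worse by 17.
Swapping Tanaka↔Costa (Tanaka→Design role 89 pts, Costa→Backend role 44 pts) loses 19.
Checked against all permutations: 507 pts is optimal.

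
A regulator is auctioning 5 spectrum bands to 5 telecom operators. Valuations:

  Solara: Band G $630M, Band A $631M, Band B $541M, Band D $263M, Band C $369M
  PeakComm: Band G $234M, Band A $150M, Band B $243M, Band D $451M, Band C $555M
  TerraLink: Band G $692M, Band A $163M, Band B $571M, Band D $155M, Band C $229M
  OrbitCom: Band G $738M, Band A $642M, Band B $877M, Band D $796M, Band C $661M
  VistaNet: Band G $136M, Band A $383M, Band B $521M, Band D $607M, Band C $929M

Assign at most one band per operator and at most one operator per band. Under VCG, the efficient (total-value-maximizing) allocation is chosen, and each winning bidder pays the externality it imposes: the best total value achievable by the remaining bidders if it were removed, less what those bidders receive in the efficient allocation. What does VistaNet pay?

Efficient allocation: Solara→Band A ($631M), PeakComm→Band D ($451M), TerraLink→Band G ($692M), OrbitCom→Band B ($877M), VistaNet→Band C ($929M); total welfare W = $3580M.
VistaNet receives Band C at value $929M, so the others get W − 929 = $2651M.
Without VistaNet: best allocation of the remaining 4 bidders over all 5 bands is Solara→Band A ($631M), PeakComm→Band C ($555M), TerraLink→Band G ($692M), OrbitCom→Band B ($877M), total $2755M.
VCG payment = (others' best without VistaNet) − (others' welfare with VistaNet) = 2755 − 2651 = $104M.

VistaNet pays $104M.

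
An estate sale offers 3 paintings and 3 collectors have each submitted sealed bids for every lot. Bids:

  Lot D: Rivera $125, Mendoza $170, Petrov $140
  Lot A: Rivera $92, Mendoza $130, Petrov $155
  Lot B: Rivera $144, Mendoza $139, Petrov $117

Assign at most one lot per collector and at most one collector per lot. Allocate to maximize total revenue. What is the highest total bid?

Maximum total: $469

Optimal: Rivera→Lot B ($144), Mendoza→Lot D ($170), Petrov→Lot A ($155) — total 144+170+155 = $469.
Next-best assignment: Rivera→Lot D, Mendoza→Lot B, Petrov→Lot A = $419.
Swapping Rivera↔Mendoza (Rivera→Lot D $125, Mendoza→Lot B $139) loses 50.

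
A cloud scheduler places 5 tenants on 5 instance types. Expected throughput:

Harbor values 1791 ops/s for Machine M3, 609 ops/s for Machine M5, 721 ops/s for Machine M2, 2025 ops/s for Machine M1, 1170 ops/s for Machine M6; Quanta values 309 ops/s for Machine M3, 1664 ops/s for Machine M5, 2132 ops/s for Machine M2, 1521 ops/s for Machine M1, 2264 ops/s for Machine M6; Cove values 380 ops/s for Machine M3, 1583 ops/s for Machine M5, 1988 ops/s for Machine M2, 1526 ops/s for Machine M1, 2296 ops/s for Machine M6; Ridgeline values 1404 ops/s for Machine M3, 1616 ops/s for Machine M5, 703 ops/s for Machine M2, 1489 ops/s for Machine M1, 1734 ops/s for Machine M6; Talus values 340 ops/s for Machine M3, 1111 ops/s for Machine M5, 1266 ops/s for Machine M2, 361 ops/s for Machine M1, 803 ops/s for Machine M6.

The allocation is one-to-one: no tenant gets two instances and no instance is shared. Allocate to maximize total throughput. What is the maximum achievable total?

Optimal: Harbor→Machine M1 (2025 ops/s), Quanta→Machine M2 (2132 ops/s), Cove→Machine M6 (2296 ops/s), Ridgeline→Machine M3 (1404 ops/s), Talus→Machine M5 (1111 ops/s) — total 2025+2132+2296+1404+1111 = 8968 ops/s.
Column-greedy (each instance in turn goes to its best remaining tenant) gives 7735 ops/s, worse by 1233.

Max total: 8968 ops/s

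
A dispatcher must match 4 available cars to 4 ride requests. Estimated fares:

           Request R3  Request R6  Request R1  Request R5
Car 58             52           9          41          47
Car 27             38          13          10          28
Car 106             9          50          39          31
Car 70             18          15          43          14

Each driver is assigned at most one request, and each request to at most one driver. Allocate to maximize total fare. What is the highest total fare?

Maximum total: $178

Optimal: Car 58→Request R5 ($47), Car 27→Request R3 ($38), Car 106→Request R6 ($50), Car 70→Request R1 ($43) — total 47+38+50+43 = $178.
Row-greedy (each driver in turn takes its best remaining request) gives $173, worse by 5.
Every other assignment is strictly worse.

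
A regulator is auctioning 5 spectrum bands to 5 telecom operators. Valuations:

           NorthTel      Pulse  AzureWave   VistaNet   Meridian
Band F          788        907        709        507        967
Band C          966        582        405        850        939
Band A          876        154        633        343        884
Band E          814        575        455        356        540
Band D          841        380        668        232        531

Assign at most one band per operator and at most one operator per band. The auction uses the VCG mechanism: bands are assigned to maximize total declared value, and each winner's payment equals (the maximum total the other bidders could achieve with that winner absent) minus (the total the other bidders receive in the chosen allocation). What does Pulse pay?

Efficient allocation: NorthTel→Band E ($814M), Pulse→Band F ($907M), AzureWave→Band D ($668M), VistaNet→Band C ($850M), Meridian→Band A ($884M); total welfare W = $4123M.
Pulse receives Band F at value $907M, so the others get W − 907 = $3216M.
Without Pulse: best allocation of the remaining 4 bidders over all 5 bands is NorthTel→Band A ($876M), AzureWave→Band D ($668M), VistaNet→Band C ($850M), Meridian→Band F ($967M), total $3361M.
VCG payment = (others' best without Pulse) − (others' welfare with Pulse) = 3361 − 3216 = $145M.

Pulse pays $145M.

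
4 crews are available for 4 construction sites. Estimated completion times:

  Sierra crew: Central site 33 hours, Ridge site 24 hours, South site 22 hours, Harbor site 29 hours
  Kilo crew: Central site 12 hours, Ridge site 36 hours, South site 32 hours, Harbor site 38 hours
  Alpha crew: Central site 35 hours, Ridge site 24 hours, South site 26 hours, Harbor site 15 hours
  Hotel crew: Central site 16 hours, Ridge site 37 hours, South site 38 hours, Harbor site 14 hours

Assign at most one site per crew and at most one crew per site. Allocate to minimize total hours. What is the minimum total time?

Optimal: Sierra crew→South site (22 hours), Kilo crew→Central site (12 hours), Alpha crew→Ridge site (24 hours), Hotel crew→Harbor site (14 hours) — total 22+12+24+14 = 72 hours.
Row-greedy (each crew in turn takes its cheapest remaining site) gives 86 hours, worse by 14.
Next-best assignment: Sierra crew→Ridge site, Kilo crew→Central site, Alpha crew→South site, Hotel crew→Harbor site = 76 hours.
Swapping Sierra crew↔Alpha crew (Sierra crew→Ridge site 24 hours, Alpha crew→South site 26 hours) adds 4.

Min total: 72 hours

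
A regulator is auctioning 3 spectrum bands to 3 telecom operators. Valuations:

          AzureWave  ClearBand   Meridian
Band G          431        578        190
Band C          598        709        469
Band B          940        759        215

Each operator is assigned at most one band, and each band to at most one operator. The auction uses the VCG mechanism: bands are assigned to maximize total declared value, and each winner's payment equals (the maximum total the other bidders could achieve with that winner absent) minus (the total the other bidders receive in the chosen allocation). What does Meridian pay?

Efficient allocation: AzureWave→Band B ($940M), ClearBand→Band G ($578M), Meridian→Band C ($469M); total welfare W = $1987M.
Meridian receives Band C at value $469M, so the others get W − 469 = $1518M.
Without Meridian: best allocation of the remaining 2 bidders over all 3 bands is AzureWave→Band B ($940M), ClearBand→Band C ($709M), total $1649M.
VCG payment = (others' best without Meridian) − (others' welfare with Meridian) = 1649 − 1518 = $131M.

Meridian pays $131M.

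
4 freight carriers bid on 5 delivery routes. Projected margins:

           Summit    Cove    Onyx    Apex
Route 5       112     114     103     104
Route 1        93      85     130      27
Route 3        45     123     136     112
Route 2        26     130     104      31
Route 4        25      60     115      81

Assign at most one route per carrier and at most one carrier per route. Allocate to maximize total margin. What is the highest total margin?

Maximum total: $484k

This is a one-to-one assignment (maximum-weight bipartite matching).
Optimal: Summit→Route 5 ($112k), Cove→Route 2 ($130k), Onyx→Route 1 ($130k), Apex→Route 3 ($112k) — total 112+130+130+112 = $484k.
Max-entry greedy (repeatedly take the single best remaining cell) gives $459k, worse by 25.
Next-best assignment: Summit→Route 5, Cove→Route 2, Onyx→Route 4, Apex→Route 3 = $469k.
Swapping Summit↔Onyx (Summit→Route 1 $93k, Onyx→Route 5 $103k) loses 46.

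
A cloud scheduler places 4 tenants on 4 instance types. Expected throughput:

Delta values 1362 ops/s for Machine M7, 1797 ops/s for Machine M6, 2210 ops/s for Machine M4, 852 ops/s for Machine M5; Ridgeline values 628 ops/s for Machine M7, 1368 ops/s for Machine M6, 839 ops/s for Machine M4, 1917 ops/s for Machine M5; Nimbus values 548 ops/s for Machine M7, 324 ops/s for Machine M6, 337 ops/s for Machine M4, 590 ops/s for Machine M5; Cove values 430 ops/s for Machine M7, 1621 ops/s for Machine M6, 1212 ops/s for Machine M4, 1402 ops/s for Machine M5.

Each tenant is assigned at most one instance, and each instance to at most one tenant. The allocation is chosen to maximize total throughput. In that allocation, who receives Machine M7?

Optimal: Delta→Machine M4 (2210 ops/s), Ridgeline→Machine M5 (1917 ops/s), Nimbus→Machine M7 (548 ops/s), Cove→Machine M6 (1621 ops/s) — total 2210+1917+548+1621 = 6296 ops/s.
Column-greedy (each instance in turn goes to its best remaining tenant) gives 4412 ops/s, worse by 1884.
Swapping Ridgeline↔Delta (Ridgeline→Machine M4 839 ops/s, Delta→Machine M5 852 ops/s) loses 2436.
Nimbus's own top instance is Machine M5 (590 ops/s), but forcing Nimbus→Machine M5 and reassigning the rest optimally gives only 5049 ops/s — worse by 1247.

Nimbus receives Machine M7.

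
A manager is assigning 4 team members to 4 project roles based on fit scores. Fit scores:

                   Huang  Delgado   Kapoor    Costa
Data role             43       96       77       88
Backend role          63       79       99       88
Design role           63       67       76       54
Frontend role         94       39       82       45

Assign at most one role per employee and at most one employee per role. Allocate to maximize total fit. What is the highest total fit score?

This is the linear assignment problem.
Optimal: Huang→Frontend role (94 pts), Delgado→Data role (96 pts), Kapoor→Design role (76 pts), Costa→Backend role (88 pts) — total 94+96+76+88 = 354 pts.
Every other assignment is strictly worse.

Max total: 354 pts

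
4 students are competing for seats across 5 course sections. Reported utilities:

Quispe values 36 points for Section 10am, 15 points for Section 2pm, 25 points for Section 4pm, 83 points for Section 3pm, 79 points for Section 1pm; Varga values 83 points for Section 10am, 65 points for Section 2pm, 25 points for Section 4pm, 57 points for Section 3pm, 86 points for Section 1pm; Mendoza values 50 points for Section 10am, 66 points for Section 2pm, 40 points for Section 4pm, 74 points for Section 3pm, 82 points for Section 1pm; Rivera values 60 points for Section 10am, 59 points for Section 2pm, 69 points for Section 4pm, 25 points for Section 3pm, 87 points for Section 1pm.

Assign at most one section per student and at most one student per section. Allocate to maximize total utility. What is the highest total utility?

Optimal: Quispe→Section 3pm (83 points), Varga→Section 10am (83 points), Mendoza→Section 2pm (66 points), Rivera→Section 1pm (87 points) — total 83+83+66+87 = 319 points.
Row-greedy (each student in turn takes its best remaining section) gives 304 points, worse by 15.

Max total: 319 points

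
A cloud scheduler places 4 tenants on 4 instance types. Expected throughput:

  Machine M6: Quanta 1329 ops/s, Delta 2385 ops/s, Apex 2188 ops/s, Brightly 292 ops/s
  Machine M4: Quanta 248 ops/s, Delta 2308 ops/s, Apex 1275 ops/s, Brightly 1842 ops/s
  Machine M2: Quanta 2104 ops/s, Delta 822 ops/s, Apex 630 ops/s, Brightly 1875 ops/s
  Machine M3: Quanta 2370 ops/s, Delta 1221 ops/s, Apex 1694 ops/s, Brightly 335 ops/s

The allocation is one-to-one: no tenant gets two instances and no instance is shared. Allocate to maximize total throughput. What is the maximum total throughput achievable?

Maximum total: 8741 ops/s

Treat this as an assignment problem: match each tenant to one instance.
Optimal: Quanta→Machine M3 (2370 ops/s), Delta→Machine M4 (2308 ops/s), Apex→Machine M6 (2188 ops/s), Brightly→Machine M2 (1875 ops/s) — total 2370+2308+2188+1875 = 8741 ops/s.
Row-greedy (each tenant in turn takes its best remaining instance) gives 7905 ops/s, worse by 836.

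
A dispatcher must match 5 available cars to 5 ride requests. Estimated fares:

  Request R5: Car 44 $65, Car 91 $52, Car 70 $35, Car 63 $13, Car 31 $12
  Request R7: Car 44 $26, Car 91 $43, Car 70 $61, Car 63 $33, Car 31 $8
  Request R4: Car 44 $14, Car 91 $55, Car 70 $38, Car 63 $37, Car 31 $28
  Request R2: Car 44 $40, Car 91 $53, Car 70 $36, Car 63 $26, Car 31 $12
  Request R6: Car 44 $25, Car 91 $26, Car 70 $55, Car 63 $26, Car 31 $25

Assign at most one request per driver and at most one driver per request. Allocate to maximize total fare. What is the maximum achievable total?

Max total: $241

Optimal: Car 44→Request R5 ($65), Car 91→Request R2 ($53), Car 70→Request R7 ($61), Car 63→Request R4 ($37), Car 31→Request R6 ($25) — total 65+53+61+37+25 = $241.
Column-greedy (each request in turn goes to its best remaining driver) gives $232, worse by 9.
Next-best assignment: Car 44→Request R5, Car 91→Request R2, Car 70→Request R6, Car 63→Request R7, Car 31→Request R4 = $234.
Checked against all permutations: $241 is optimal.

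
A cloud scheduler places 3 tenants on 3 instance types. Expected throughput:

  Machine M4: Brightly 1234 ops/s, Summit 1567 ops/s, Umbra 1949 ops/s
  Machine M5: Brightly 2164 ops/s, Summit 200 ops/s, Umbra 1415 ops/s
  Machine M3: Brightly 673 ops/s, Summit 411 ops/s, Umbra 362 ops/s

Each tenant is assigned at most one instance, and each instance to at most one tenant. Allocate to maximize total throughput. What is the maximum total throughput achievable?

Maximum total: 4524 ops/s

Treat this as an assignment problem: match each tenant to one instance.
Optimal: Brightly→Machine M5 (2164 ops/s), Summit→Machine M3 (411 ops/s), Umbra→Machine M4 (1949 ops/s) — total 2164+411+1949 = 4524 ops/s.
Row-greedy (each tenant in turn takes its best remaining instance) gives 4093 ops/s, worse by 431.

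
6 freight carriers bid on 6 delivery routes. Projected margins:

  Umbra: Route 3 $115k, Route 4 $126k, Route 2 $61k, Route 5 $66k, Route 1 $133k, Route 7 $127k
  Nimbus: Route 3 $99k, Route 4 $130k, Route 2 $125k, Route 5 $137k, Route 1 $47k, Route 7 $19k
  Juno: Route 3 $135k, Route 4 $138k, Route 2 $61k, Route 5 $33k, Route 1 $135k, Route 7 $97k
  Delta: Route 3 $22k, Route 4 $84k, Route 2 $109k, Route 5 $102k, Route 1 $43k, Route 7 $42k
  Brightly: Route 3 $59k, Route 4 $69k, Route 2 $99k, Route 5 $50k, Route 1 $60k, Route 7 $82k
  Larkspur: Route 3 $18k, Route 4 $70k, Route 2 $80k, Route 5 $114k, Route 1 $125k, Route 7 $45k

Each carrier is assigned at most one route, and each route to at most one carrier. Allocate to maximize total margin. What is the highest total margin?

This is the linear assignment problem.
Optimal: Umbra→Route 7 ($127k), Nimbus→Route 4 ($130k), Juno→Route 3 ($135k), Delta→Route 5 ($102k), Brightly→Route 2 ($99k), Larkspur→Route 1 ($125k) — total 127+130+135+102+99+125 = $718k.

Maximum total: $718k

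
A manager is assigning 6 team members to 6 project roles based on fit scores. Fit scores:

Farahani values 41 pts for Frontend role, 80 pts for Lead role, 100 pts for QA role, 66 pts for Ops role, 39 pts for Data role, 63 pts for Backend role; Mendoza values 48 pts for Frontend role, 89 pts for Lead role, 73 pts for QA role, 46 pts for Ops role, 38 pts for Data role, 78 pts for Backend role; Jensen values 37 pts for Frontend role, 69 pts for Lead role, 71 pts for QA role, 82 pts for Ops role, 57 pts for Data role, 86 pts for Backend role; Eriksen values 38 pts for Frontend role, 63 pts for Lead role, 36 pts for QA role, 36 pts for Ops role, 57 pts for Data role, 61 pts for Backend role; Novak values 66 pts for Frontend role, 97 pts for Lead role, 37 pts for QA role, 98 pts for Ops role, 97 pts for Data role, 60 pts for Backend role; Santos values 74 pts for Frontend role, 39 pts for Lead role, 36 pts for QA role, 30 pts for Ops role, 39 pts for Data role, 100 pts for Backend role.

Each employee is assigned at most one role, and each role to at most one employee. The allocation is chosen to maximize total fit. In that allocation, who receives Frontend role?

This is the linear assignment problem.
Optimal: Farahani→QA role (100 pts), Mendoza→Lead role (89 pts), Jensen→Ops role (82 pts), Eriksen→Frontend role (38 pts), Novak→Data role (97 pts), Santos→Backend role (100 pts) — total 100+89+82+38+97+100 = 506 pts.
Column-greedy (each role in turn goes to its best remaining employee) gives 488 pts, worse by 18.
Swapping Jensen↔Novak (Jensen→Data role 57 pts, Novak→Ops role 98 pts) loses 24.
Every other assignment is strictly worse.
Eriksen's own top role is Lead role (63 pts), but forcing Eriksen→Lead role and reassigning the rest optimally gives only 494 pts — worse by 12.

Eriksen receives Frontend role.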